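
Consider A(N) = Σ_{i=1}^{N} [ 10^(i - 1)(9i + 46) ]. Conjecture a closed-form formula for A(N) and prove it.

We claim A(N) = 10^N(N + 5) - 5 for all N ≥ 1.
For the base case N = 1: A(1) = 55, and the closed form gives 55. They agree.
Inductive step: assume the claim holds for N = i, so A(i) = 10^i(i + 5) - 5.
Then A(i+1) = A(i) + (10^i(9i + 55)) = (10^i(i + 5) - 5) + (10^i(9i + 55)).
Simplifying, A(i+1) = 10·10^i·i + 60·10^i - 5 = 10^(i+1)((i+1) + 5) - 5,
which is the closed form with N = i+1.
By the principle of mathematical induction, the result holds for all N ≥ 1.

A(N) = 10^N(N + 5) - 5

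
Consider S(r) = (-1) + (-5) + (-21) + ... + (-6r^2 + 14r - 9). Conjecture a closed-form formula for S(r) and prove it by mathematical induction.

S(r) = -r(2r^2 - 4r + 3)

We claim S(r) = -r(2r^2 - 4r + 3) for all r ≥ 1.
For the base case r = 1: S(1) = -1, and the closed form gives -1. They agree.
Suppose the result is true for r = j, so S(j) = j(-2j^2 + 4j - 3).
Then S(j+1) = S(j) + (-6j^2 + 2j - 1) = (j(-2j^2 + 4j - 3)) + (-6j^2 + 2j - 1).
Simplifying, S(j+1) = -(j + 1)(2j^2 + 1) = -(j+1)(2(j+1)^2 - 4(j+1) + 3),
which is the closed form with r = j+1.
By the principle of mathematical induction, the result holds for all r ≥ 1.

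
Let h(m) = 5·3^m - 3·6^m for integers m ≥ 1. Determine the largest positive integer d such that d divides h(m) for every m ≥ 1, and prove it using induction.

Computing the first values: h(1) = -3 and h(2) = -63; gcd(-3, -63) = 3, so d ≤ 3.
We prove 3 | 5·3^m - 3·6^m for all m ≥ 1 by induction on m.
Base step (m = 1): h(1) = -3 = 3·(-1), so 3 | h(1).
Inductive step: suppose the statement holds for some j ≥ 1, i.e. 3 | h(j). Then
h(j+1) − 6·h(j) = (5·3^(j+1) - 3·6^(j+1)) − 6·(5·3^j - 3·6^j) = (5)·3^j·(3 − 6) = (-15)·3^j. Since 3 | h(j) by the inductive hypothesis, 3 | 6·h(j); and 3 | -15 since -15 = 3·-5. Therefore 3 | h(j+1).
By the principle of mathematical induction, the result holds for all m ≥ 1.
Therefore the largest such d is 3.

d = 3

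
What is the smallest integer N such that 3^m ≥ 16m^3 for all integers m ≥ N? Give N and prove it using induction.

At m = 8: 6561 < 8192, so the inequality fails and N ≥ 9. We prove 3^m ≥ 16m^3 for all m ≥ 9.
Base case (m = 9): 3^m = 19683 and 16m^3 = 11664, so 19683 ≥ 11664.
For the inductive step, assume it holds for an arbitrary p ≥ 9, so 3^p ≥ 16p^3.
Then 3^(p + 1) = 3·(3^p) ≥ 3·(16p^3).
Also, for p ≥ 9 we have 3·(16p^3) ≥ 16(p+1)^3, since 3 ≥ (1 + 1/p)^3 for all p ≥ 9.
Combining, 3^(p + 1) ≥ 16(p+1)^3.
By induction, the statement is established for all m ≥ 9.
Hence the smallest such N is 9.

N = 9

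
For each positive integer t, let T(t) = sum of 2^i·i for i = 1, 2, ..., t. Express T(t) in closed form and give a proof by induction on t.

T(t) = 2·2^t(t - 1) + 2

We claim T(t) = 2·2^t(t - 1) + 2 for all t ≥ 1.
Base step (t = 1): T(1) = 2, and the closed form gives 2. They agree.
For the inductive step, assume it holds for an arbitrary i ≥ 1, so T(i) = 2·2^i(i - 1) + 2.
Then T(i+1) = T(i) + (2^(i + 1)(i + 1)) = (2·2^i(i - 1) + 2) + (2^(i + 1)(i + 1)).
Simplifying, T(i+1) = 4·2^i·i + 2 = 2·2^(i+1)((i+1) - 1) + 2,
which is the closed form with t = i+1.
Hence, by induction on t, the claim holds for every t ≥ 1.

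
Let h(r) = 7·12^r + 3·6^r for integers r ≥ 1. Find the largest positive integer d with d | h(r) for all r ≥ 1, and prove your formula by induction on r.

d = 6

Computing the first values: h(1) = 102 and h(2) = 1116; gcd(102, 1116) = 6, so d ≤ 6.
We prove 6 | 7·12^r + 3·6^r for all r ≥ 1 by induction on r.
Base step (r = 1): h(1) = 102 = 6·(17), so 6 | h(1).
Suppose the result is true for r = m, i.e. 6 | h(m). Then
h(m+1) − 12·h(m) = (7·12^(m+1) + 3·6^(m+1)) − 12·(7·12^m + 3·6^m) = (3)·6^m·(6 − 12) = (-18)·6^m. Since 6 | h(m) by the inductive hypothesis, 6 | 12·h(m); and 6 | -18 since -18 = 6·-3. Therefore 6 | h(m+1).
Hence, by induction on r, the claim holds for every r ≥ 1.
Therefore the largest such d is 6.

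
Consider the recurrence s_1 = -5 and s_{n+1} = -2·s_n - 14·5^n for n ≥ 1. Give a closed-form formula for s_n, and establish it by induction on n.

Computing the first terms: s_1 = -5, s_2 = -60, s_3 = -230. This suggests s_n = 5(-2)^(n - 1) - 2·5^n.
For the base case n = 1: the formula gives -5 = -5 = s_1.
For the inductive step, assume it holds for an arbitrary r ≥ 1, so s_r = 5(-2)^(r - 1) - 2·5^r.
Then s_{r+1} = -2·s_r - 14·5^r = -2·(5(-2)^(r - 1) - 2·5^r) - 14·5^r = 5(-2)^r - 2·5^(r + 1) = 5(-2)^((r+1) - 1) - 2·5^(r+1),
which is the claimed formula at n = r+1.
By induction, the statement is established for all n ≥ 1.

s_n = 5(-2)^(n - 1) - 2·5^n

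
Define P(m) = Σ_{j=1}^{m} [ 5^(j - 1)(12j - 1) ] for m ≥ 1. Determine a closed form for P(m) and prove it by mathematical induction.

P(m) = 5^m(3m - 1) + 1

We claim P(m) = 5^m(3m - 1) + 1 for all m ≥ 1.
For the base case m = 1: P(1) = 11, and the closed form gives 11. They agree.
For the inductive step, assume it holds for an arbitrary j ≥ 1, so P(j) = 5^j(3j - 1) + 1.
Then P(j+1) = P(j) + (5^j(12j + 11)) = (5^j(3j - 1) + 1) + (5^j(12j + 11)).
Simplifying, P(j+1) = 15·5^j·j + 10·5^j + 1 = 5^(j+1)(3(j+1) - 1) + 1,
which is the closed form with m = j+1.
This completes the induction.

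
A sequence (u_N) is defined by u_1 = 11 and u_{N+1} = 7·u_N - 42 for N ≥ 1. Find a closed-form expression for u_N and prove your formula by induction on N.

Computing the first terms: u_1 = 11, u_2 = 35, u_3 = 203. This suggests u_N = 4·7^(N - 1) + 7.
Base case (N = 1): the formula gives 11 = 11 = u_1.
Inductive step: suppose the statement holds for some j ≥ 1, so u_j = 4·7^(j - 1) + 7.
Then u_{j+1} = 7·u_j - 42 = 7·(4·7^(j - 1) + 7) - 42 = 4·7^j + 7 = 4·7^((j+1) - 1) + 7,
which is the claimed formula at N = j+1.
Hence, by induction on N, the claim holds for every N ≥ 1.

u_N = 4·7^(N - 1) + 7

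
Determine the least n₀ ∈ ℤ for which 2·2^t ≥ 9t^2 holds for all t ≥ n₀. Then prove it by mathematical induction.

At t = 8: 512 < 576, so the inequality fails and n₀ ≥ 9. We prove 2·2^t ≥ 9t^2 for all t ≥ 9.
For the base case t = 9: 2·2^t = 1024 and 9t^2 = 729, so 1024 ≥ 729.
Suppose the result is true for t = k, so 2·2^k ≥ 9k^2.
Then 2·2^(k + 1) = 2·(2·2^k) ≥ 2·(9k^2).
Also, for k ≥ 9 we have 2·(9k^2) ≥ 9(k+1)^2, since 2 ≥ (1 + 1/k)^2 for all k ≥ 9.
Combining, 2·2^(k + 1) ≥ 9(k+1)^2.
Hence, by induction on t, the claim holds for every t ≥ 9.
Hence the smallest such n₀ is 9.

n₀ = 9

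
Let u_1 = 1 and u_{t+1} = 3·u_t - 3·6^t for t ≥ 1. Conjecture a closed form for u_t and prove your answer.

u_t = 7·3^(t - 1) - 6^t

Computing the first terms: u_1 = 1, u_2 = -15, u_3 = -153. This suggests u_t = 7·3^(t - 1) - 6^t.
When t = 1: the formula gives 1 = 1 = u_1.
Suppose the result is true for t = m, so u_m = 7·3^(m - 1) - 6^m.
Then u_{m+1} = 3·u_m - 3·6^m = 3·(7·3^(m - 1) - 6^m) - 3·6^m = 7·3^m - 6^(m + 1) = 7·3^((m+1) - 1) - 6^(m+1),
which is the claimed formula at t = m+1.
By induction, the statement is established for all t ≥ 1.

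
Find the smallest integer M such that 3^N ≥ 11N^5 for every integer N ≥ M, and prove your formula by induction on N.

M = 15

At N = 14: 4782969 < 5916064, so the inequality fails and M ≥ 15. We prove 3^N ≥ 11N^5 for all N ≥ 15.
For the base case N = 15: 3^N = 14348907 and 11N^5 = 8353125, so 14348907 ≥ 8353125.
Inductive step: suppose the statement holds for some k ≥ 15, so 3^k ≥ 11k^5.
Then 3^(k + 1) = 3·(3^k) ≥ 3·(11k^5).
Also, for k ≥ 15 we have 3·(11k^5) ≥ 11(k+1)^5, since 3 ≥ (1 + 1/k)^5 for all k ≥ 15.
Combining, 3^(k + 1) ≥ 11(k+1)^5.
This completes the induction.
Hence the smallest such M is 15.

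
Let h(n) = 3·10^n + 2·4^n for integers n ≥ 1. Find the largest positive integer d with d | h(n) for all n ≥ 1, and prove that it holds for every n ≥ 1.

d = 2

Computing the first values: h(1) = 38 and h(2) = 332; gcd(38, 332) = 2, so d ≤ 2.
We prove 2 | 3·10^n + 2·4^n for all n ≥ 1 by induction on n.
For the base case n = 1: h(1) = 38 = 2·(19), so 2 | h(1).
Suppose the result is true for n = p, i.e. 2 | h(p). Then
h(p+1) − 10·h(p) = (3·10^(p+1) + 2·4^(p+1)) − 10·(3·10^p + 2·4^p) = (2)·4^p·(4 − 10) = (-12)·4^p. Since 2 | h(p) by the inductive hypothesis, 2 | 10·h(p); and 2 | -12 since -12 = 2·-6. Therefore 2 | h(p+1).
By the principle of mathematical induction, the result holds for all n ≥ 1.
Therefore the largest such d is 2.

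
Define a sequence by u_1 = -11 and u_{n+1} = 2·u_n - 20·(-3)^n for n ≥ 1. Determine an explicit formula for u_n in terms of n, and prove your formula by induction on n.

Computing the first terms: u_1 = -11, u_2 = 38, u_3 = -104. This suggests u_n = 4(-3)^n + 2^(n - 1).
When n = 1: the formula gives -11 = -11 = u_1.
Suppose the result is true for n = i, so u_i = 4(-3)^i + 2^(i - 1).
Then u_{i+1} = 2·u_i - 20·(-3)^i = 2·(4(-3)^i + 2^(i - 1)) - 20·(-3)^i = 4(-3)^(i + 1) + 2^i = 4(-3)^(i+1) + 2^((i+1) - 1),
which is the claimed formula at n = i+1.
This completes the induction.

u_n = 4(-3)^n + 2^(n - 1)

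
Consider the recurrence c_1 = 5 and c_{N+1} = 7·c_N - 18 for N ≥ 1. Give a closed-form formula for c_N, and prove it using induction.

c_N = 2·7^(N - 1) + 3

Computing the first terms: c_1 = 5, c_2 = 17, c_3 = 101. This suggests c_N = 2·7^(N - 1) + 3.
Base step (N = 1): the formula gives 5 = 5 = c_1.
Suppose the result is true for N = p, so c_p = 2·7^(p - 1) + 3.
Then c_{p+1} = 7·c_p - 18 = 7·(2·7^(p - 1) + 3) - 18 = 2·7^p + 3 = 2·7^((p+1) - 1) + 3,
which is the claimed formula at N = p+1.
This completes the induction.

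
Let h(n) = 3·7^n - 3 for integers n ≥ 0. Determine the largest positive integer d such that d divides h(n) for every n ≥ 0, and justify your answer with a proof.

Computing the first values: h(0) = 0 and h(1) = 18; gcd(0, 18) = 18, so d ≤ 18.
We prove 18 | 3·7^n - 3 for all n ≥ 0 by induction on n.
When n = 0: h(0) = 0 = 18·(0), so 18 | h(0).
Inductive step: assume the claim holds for n = k, i.e. 18 | h(k). Then
h(k+1) = 3·7^(k+1) - 3 = 7·(3·7^k - 3) + 18 = 7·h(k) + 18. The first term is divisible by 18 by the inductive hypothesis, and 18 is divisible by 18. Hence 18 | h(k+1).
Hence, by induction on n, the claim holds for every n ≥ 0.
Therefore the largest such d is 18.

d = 18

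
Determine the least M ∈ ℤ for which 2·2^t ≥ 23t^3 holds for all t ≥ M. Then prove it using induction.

M = 16

At t = 15: 65536 < 77625, so the inequality fails and M ≥ 16. We prove 2·2^t ≥ 23t^3 for all t ≥ 16.
Base step (t = 16): 2·2^t = 131072 and 23t^3 = 94208, so 131072 ≥ 94208.
Inductive step: assume the claim holds for t = r, so 2·2^r ≥ 23r^3.
Then 2·2^(r + 1) = 2·(2·2^r) ≥ 2·(23r^3).
Also, for r ≥ 16 we have 2·(23r^3) ≥ 23(r+1)^3, since 2 ≥ (1 + 1/r)^3 for all r ≥ 16.
Combining, 2·2^(r + 1) ≥ 23(r+1)^3.
This completes the induction.
Hence the smallest such M is 16.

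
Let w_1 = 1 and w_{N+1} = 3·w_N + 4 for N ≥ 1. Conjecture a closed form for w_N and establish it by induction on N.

w_N = 3^N - 2

Computing the first terms: w_1 = 1, w_2 = 7, w_3 = 25. This suggests w_N = 3^N - 2.
When N = 1: the formula gives 1 = 1 = w_1.
Inductive step: suppose the statement holds for some p ≥ 1, so w_p = 3^p - 2.
Then w_{p+1} = 3·w_p + 4 = 3·(3^p - 2) + 4 = 3^(p + 1) - 2,
which is the claimed formula at N = p+1.
Hence, by induction on N, the claim holds for every N ≥ 1.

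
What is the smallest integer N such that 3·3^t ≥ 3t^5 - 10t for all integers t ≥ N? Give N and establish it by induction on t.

At t = 10: 177147 < 299900, so the inequality fails and N ≥ 11. We prove 3·3^t ≥ 3t^5 - 10t for all t ≥ 11.
Base case (t = 11): 3·3^t = 531441 and 3t^5 - 10t = 483043, so 531441 ≥ 483043.
Inductive step: suppose the statement holds for some p ≥ 11, so 3·3^p ≥ 3p^5 - 10p.
Then 3·3^(p + 1) = 3·(3·3^p) ≥ 3·(3p^5 - 10p).
Also, for p ≥ 11 we have 3·(3p^5 - 10p) ≥ 3(p+1)^5 - 10(p+1), since 3·(3p^5 - 10p) − (3(p+1)^5 - 10(p+1)) = 6p^5 - 15p^4 - 30p^3 - 30p^2 - 35p + 7, which is nonnegative for all p ≥ 11.
Combining, 3·3^(p + 1) ≥ 3(p+1)^5 - 10(p+1).
By the principle of mathematical induction, the result holds for all t ≥ 11.
Hence the smallest such N is 11.

N = 11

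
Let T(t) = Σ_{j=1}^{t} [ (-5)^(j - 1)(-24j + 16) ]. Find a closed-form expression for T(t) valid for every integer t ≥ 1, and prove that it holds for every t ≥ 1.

We claim T(t) = 2(-5)^t(2t - 1) + 2 for all t ≥ 1.
Base step (t = 1): T(1) = -8, and the closed form gives -8. They agree.
Suppose the result is true for t = j, so T(j) = 2(-5)^j(2j - 1) + 2.
Then T(j+1) = T(j) + ((-5)^j(-24j - 8)) = (2(-5)^j(2j - 1) + 2) + ((-5)^j(-24j - 8)).
Simplifying, T(j+1) = -20(-5)^j·j - 10(-5)^j + 2 = 2(-5)^(j+1)(2(j+1) - 1) + 2,
which is the closed form with t = j+1.
By induction, the statement is established for all t ≥ 1.

T(t) = 2(-5)^t(2t - 1) + 2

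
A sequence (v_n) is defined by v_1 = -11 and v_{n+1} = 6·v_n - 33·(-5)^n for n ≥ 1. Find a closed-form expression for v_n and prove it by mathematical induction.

Computing the first terms: v_1 = -11, v_2 = 99, v_3 = -231. This suggests v_n = 3(-5)^n + 4·6^(n - 1).
When n = 1: the formula gives -11 = -11 = v_1.
Suppose the result is true for n = p, so v_p = 3(-5)^p + 4·6^(p - 1).
Then v_{p+1} = 6·v_p - 33·(-5)^p = 6·(3(-5)^p + 4·6^(p - 1)) - 33·(-5)^p = 3(-5)^(p + 1) + 4·6^p = 3(-5)^(p+1) + 4·6^((p+1) - 1),
which is the claimed formula at n = p+1.
By induction, the statement is established for all n ≥ 1.

v_n = 3(-5)^n + 4·6^(n - 1)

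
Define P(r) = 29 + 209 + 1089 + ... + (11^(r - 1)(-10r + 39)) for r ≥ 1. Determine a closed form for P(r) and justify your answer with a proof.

We claim P(r) = 11^r(-r + 4) - 4 for all r ≥ 1.
Base step (r = 1): P(1) = 29, and the closed form gives 29. They agree.
Inductive step: assume the claim holds for r = p, so P(p) = 11^p(-p + 4) - 4.
Then P(p+1) = P(p) + (11^p(-10p + 29)) = (11^p(-p + 4) - 4) + (11^p(-10p + 29)).
Simplifying, P(p+1) = -11·11^p·p + 33·11^p - 4 = 11^(p+1)(-(p+1) + 4) - 4,
which is the closed form with r = p+1.
By the principle of mathematical induction, the result holds for all r ≥ 1.

P(r) = 11^r(-r + 4) - 4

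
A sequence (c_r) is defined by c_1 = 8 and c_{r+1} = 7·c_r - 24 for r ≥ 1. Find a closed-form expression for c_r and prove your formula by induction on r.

c_r = 4·7^(r - 1) + 4

Computing the first terms: c_1 = 8, c_2 = 32, c_3 = 200. This suggests c_r = 4·7^(r - 1) + 4.
Base step (r = 1): the formula gives 8 = 8 = c_1.
Inductive step: assume the claim holds for r = m, so c_m = 4·7^(m - 1) + 4.
Then c_{m+1} = 7·c_m - 24 = 7·(4·7^(m - 1) + 4) - 24 = 4·7^m + 4 = 4·7^((m+1) - 1) + 4,
which is the claimed formula at r = m+1.
This completes the induction.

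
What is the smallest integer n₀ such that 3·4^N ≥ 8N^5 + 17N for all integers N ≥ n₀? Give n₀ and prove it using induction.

At N = 8: 196608 < 262280, so the inequality fails and n₀ ≥ 9. We prove 3·4^N ≥ 8N^5 + 17N for all N ≥ 9.
For the base case N = 9: 3·4^N = 786432 and 8N^5 + 17N = 472545, so 786432 ≥ 472545.
Inductive step: suppose the statement holds for some i ≥ 9, so 3·4^i ≥ 8i^5 + 17i.
Then 3·4^(i + 1) = 4·(3·4^i) ≥ 4·(8i^5 + 17i).
Also, for i ≥ 9 we have 4·(8i^5 + 17i) ≥ 8(i+1)^5 + 17(i+1), since 4·(8i^5 + 17i) − (8(i+1)^5 + 17(i+1)) = 24i^5 - 40i^4 - 80i^3 - 80i^2 + 11i - 25, which is nonnegative for all i ≥ 9.
Combining, 3·4^(i + 1) ≥ 8(i+1)^5 + 17(i+1).
By the principle of mathematical induction, the result holds for all N ≥ 9.
Hence the smallest such n₀ is 9.

n₀ = 9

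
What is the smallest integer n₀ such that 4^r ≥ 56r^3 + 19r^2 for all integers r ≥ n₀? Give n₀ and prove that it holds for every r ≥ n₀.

At r = 7: 16384 < 20139, so the inequality fails and n₀ ≥ 8. We prove 4^r ≥ 56r^3 + 19r^2 for all r ≥ 8.
Base case (r = 8): 4^r = 65536 and 56r^3 + 19r^2 = 29888, so 65536 ≥ 29888.
For the inductive step, assume it holds for an arbitrary k ≥ 8, so 4^k ≥ 56k^3 + 19k^2.
Then 4^(k + 1) = 4·(4^k) ≥ 4·(56k^3 + 19k^2).
Also, for k ≥ 8 we have 4·(56k^3 + 19k^2) ≥ 56(k+1)^3 + 19(k+1)^2, since 4·(56k^3 + 19k^2) − (56(k+1)^3 + 19(k+1)^2) = 168k^3 - 111k^2 - 206k - 75, which is nonnegative for all k ≥ 8.
Combining, 4^(k + 1) ≥ 56(k+1)^3 + 19(k+1)^2.
This completes the induction.
Hence the smallest such n₀ is 8.

n₀ = 8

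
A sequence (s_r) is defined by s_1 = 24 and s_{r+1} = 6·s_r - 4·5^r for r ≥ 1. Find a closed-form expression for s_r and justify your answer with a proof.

Computing the first terms: s_1 = 24, s_2 = 124, s_3 = 644. This suggests s_r = 4·5^r + 4·6^(r - 1).
For the base case r = 1: the formula gives 24 = 24 = s_1.
Inductive step: suppose the statement holds for some j ≥ 1, so s_j = 4·5^j + 4·6^(j - 1).
Then s_{j+1} = 6·s_j - 4·5^j = 6·(4·5^j + 4·6^(j - 1)) - 4·5^j = 4·5^(j + 1) + 4·6^j = 4·5^(j+1) + 4·6^((j+1) - 1),
which is the claimed formula at r = j+1.
By the principle of mathematical induction, the result holds for all r ≥ 1.

s_r = 4·5^r + 4·6^(r - 1)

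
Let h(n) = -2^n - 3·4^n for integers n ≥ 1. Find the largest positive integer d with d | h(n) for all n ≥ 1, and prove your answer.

d = 2

Computing the first values: h(1) = -14 and h(2) = -52; gcd(-14, -52) = 2, so d ≤ 2.
We prove 2 | -2^n - 3·4^n for all n ≥ 1 by induction on n.
Base case (n = 1): h(1) = -14 = 2·(-7), so 2 | h(1).
Inductive step: suppose the statement holds for some r ≥ 1, i.e. 2 | h(r). Then
h(r+1) − 4·h(r) = (-2^(r+1) - 3·4^(r+1)) − 4·(-2^r - 3·4^r) = (-1)·2^r·(2 − 4) = (2)·2^r. Since 2 | h(r) by the inductive hypothesis, 2 | 4·h(r); and 2 | 2 since 2 = 2·1. Therefore 2 | h(r+1).
By induction, the statement is established for all n ≥ 1.
Therefore the largest such d is 2.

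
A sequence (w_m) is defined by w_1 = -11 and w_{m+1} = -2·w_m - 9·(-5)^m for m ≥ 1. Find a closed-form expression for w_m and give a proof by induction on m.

w_m = (-2)^(m + 1) + 3(-5)^m

Computing the first terms: w_1 = -11, w_2 = 67, w_3 = -359. This suggests w_m = (-2)^(m + 1) + 3(-5)^m.
When m = 1: the formula gives -11 = -11 = w_1.
Inductive step: suppose the statement holds for some p ≥ 1, so w_p = (-2)^(p + 1) + 3(-5)^p.
Then w_{p+1} = -2·w_p - 9·(-5)^p = -2·((-2)^(p + 1) + 3(-5)^p) - 9·(-5)^p = (-2)^(p + 2) + 3(-5)^(p + 1) = (-2)^((p+1) + 1) + 3(-5)^(p+1),
which is the claimed formula at m = p+1.
Hence, by induction on m, the claim holds for every m ≥ 1.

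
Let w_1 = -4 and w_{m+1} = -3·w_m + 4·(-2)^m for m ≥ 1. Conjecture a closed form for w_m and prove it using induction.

Computing the first terms: w_1 = -4, w_2 = 4, w_3 = 4. This suggests w_m = (-2)^(m + 2) + 4(-3)^(m - 1).
Base step (m = 1): the formula gives -4 = -4 = w_1.
For the inductive step, assume it holds for an arbitrary k ≥ 1, so w_k = (-2)^(k + 2) + 4(-3)^(k - 1).
Then w_{k+1} = -3·w_k + 4·(-2)^k = -3·((-2)^(k + 2) + 4(-3)^(k - 1)) + 4·(-2)^k = (-2)^(k + 3) + 4(-3)^k = (-2)^((k+1) + 2) + 4(-3)^((k+1) - 1),
which is the claimed formula at m = k+1.
By induction, the statement is established for all m ≥ 1.

w_m = (-2)^(m + 2) + 4(-3)^(m - 1)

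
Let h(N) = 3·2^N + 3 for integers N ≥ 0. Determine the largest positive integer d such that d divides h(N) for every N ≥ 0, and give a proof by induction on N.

d = 3

Computing the first values: h(0) = 6 and h(1) = 9; gcd(6, 9) = 3, so d ≤ 3.
We prove 3 | 3·2^N + 3 for all N ≥ 0 by induction on N.
Base step (N = 0): h(0) = 6 = 3·(2), so 3 | h(0).
Inductive step: assume the claim holds for N = j, i.e. 3 | h(j). Then
h(j+1) = 3·2^(j+1) + 3 = 2·(3·2^j + 3) - 3 = 2·h(j) - 3. The first term is divisible by 3 by the inductive hypothesis, and -3 is divisible by 3. Hence 3 | h(j+1).
Hence, by induction on N, the claim holds for every N ≥ 0.
Therefore the largest such d is 3.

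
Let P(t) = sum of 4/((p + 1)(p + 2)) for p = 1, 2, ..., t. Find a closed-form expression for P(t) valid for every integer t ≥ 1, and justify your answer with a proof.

P(t) = 2t/(t + 2)

We claim P(t) = 2t/(t + 2) for all t ≥ 1.
When t = 1: P(1) = 2/3, and the closed form gives 2/3. They agree.
Inductive step: suppose the statement holds for some p ≥ 1, so P(p) = 2p/(p + 2).
Then P(p+1) = P(p) + (4/((p + 2)(p + 3))) = (2p/(p + 2)) + (4/((p + 2)(p + 3))).
Simplifying, P(p+1) = 2(p + 1)/(p + 3) = 2(p+1)/((p+1) + 2),
which is the closed form with t = p+1.
By the principle of mathematical induction, the result holds for all t ≥ 1.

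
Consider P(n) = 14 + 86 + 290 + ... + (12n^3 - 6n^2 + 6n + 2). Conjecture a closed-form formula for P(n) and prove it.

We claim P(n) = n(3n + 4)(n^2 + 1) for all n ≥ 1.
When n = 1: P(1) = 14, and the closed form gives 14. They agree.
Suppose the result is true for n = p, so P(p) = p(3p^3 + 4p^2 + 3p + 4).
Then P(p+1) = P(p) + (12p^3 + 30p^2 + 30p + 14) = (p(3p^3 + 4p^2 + 3p + 4)) + (12p^3 + 30p^2 + 30p + 14).
Simplifying, P(p+1) = (p + 1)(3p + 7)(p^2 + 2p + 2) = (p+1)(3(p+1) + 4)((p+1)^2 + 1),
which is the closed form with n = p+1.
By the principle of mathematical induction, the result holds for all n ≥ 1.

P(n) = n(3n + 4)(n^2 + 1)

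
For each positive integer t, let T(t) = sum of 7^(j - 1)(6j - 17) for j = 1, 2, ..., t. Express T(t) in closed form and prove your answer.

We claim T(t) = 7^t(t - 3) + 3 for all t ≥ 1.
When t = 1: T(1) = -11, and the closed form gives -11. They agree.
Suppose the result is true for t = j, so T(j) = 7^j(j - 3) + 3.
Then T(j+1) = T(j) + (7^j(6j - 11)) = (7^j(j - 3) + 3) + (7^j(6j - 11)).
Simplifying, T(j+1) = 7·7^j·j - 14·7^j + 3 = 7^(j+1)((j+1) - 3) + 3,
which is the closed form with t = j+1.
By the principle of mathematical induction, the result holds for all t ≥ 1.

T(t) = 7^t(t - 3) + 3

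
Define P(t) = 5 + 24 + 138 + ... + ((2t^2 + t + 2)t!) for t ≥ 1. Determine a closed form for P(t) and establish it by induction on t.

We claim P(t) = (2t + 1)(t + 1)! - 1 for all t ≥ 1.
When t = 1: P(1) = 5, and the closed form gives 5. They agree.
Inductive step: suppose the statement holds for some p ≥ 1, so P(p) = (2p + 1)(p + 1)! - 1.
Then P(p+1) = P(p) + ((2p^2 + 5p + 5)(p + 1)!) = ((2p + 1)(p + 1)! - 1) + ((2p^2 + 5p + 5)(p + 1)!).
Simplifying, P(p+1) = (2(p+1) + 1)((p+1) + 1)! - 1,
which is the closed form with t = p+1.
This completes the induction.

P(t) = (2t + 1)(t + 1)! - 1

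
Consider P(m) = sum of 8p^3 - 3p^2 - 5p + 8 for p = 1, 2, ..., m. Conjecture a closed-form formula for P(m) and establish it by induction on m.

P(m) = m(2m^3 + 3m^2 - 2m + 5)

We claim P(m) = m(2m^3 + 3m^2 - 2m + 5) for all m ≥ 1.
Base case (m = 1): P(1) = 8, and the closed form gives 8. They agree.
For the inductive step, assume it holds for an arbitrary p ≥ 1, so P(p) = p(2p^3 + 3p^2 - 2p + 5).
Then P(p+1) = P(p) + (8p^3 + 21p^2 + 13p + 8) = (p(2p^3 + 3p^2 - 2p + 5)) + (8p^3 + 21p^2 + 13p + 8).
Simplifying, P(p+1) = (p + 1)(2p^3 + 9p^2 + 10p + 8) = (p+1)(2(p+1)^3 + 3(p+1)^2 - 2(p+1) + 5),
which is the closed form with m = p+1.
This completes the induction.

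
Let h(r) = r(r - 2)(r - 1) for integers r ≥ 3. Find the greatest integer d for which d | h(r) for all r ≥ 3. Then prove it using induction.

Computing the first values: h(3) = 6 and h(4) = 24; gcd(6, 24) = 6, so d ≤ 6.
We prove 6 | r(r - 2)(r - 1) for all r ≥ 3 by induction on r.
When r = 3: h(3) = 6 = 6·(1), so 6 | h(3).
Inductive step: suppose the statement holds for some p ≥ 3, i.e. 6 | h(p). Then
h(p+1) − h(p) = (p-1)·p·(p+1) − (p-2)·(p-1)·p = (p-1)·p·[(p+1) − (p-2)] = 3·(p-1)·p. The product of 2 consecutive integers is divisible by (2)! = 2, so h(p+1) − h(p) is divisible by 3·2 = 6. By the inductive hypothesis 6 | h(p), hence 6 | h(p+1).
This completes the induction.
Therefore the largest such d is 6.

d = 6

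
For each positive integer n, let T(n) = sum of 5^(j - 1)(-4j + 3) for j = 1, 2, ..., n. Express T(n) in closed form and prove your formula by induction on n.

T(n) = 5^n(-n + 1) - 1

We claim T(n) = 5^n(-n + 1) - 1 for all n ≥ 1.
Base case (n = 1): T(1) = -1, and the closed form gives -1. They agree.
Inductive step: assume the claim holds for n = j, so T(j) = 5^j(-j + 1) - 1.
Then T(j+1) = T(j) + (5^j(-4j - 1)) = (5^j(-j + 1) - 1) + (5^j(-4j - 1)).
Simplifying, T(j+1) = -5·5^j·j - 1 = 5^(j+1)(-(j+1) + 1) - 1,
which is the closed form with n = j+1.
By induction, the statement is established for all n ≥ 1.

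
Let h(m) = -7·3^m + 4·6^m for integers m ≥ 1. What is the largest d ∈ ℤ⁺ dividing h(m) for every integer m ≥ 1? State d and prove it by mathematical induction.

d = 3

Computing the first values: h(1) = 3 and h(2) = 81; gcd(3, 81) = 3, so d ≤ 3.
We prove 3 | -7·3^m + 4·6^m for all m ≥ 1 by induction on m.
For the base case m = 1: h(1) = 3 = 3·(1), so 3 | h(1).
Inductive step: assume the claim holds for m = p, i.e. 3 | h(p). Then
h(p+1) − 6·h(p) = (-7·3^(p+1) + 4·6^(p+1)) − 6·(-7·3^p + 4·6^p) = (-7)·3^p·(3 − 6) = (21)·3^p. Since 3 | h(p) by the inductive hypothesis, 3 | 6·h(p); and 3 | 21 since 21 = 3·7. Therefore 3 | h(p+1).
By the principle of mathematical induction, the result holds for all m ≥ 1.
Therefore the largest such d is 3.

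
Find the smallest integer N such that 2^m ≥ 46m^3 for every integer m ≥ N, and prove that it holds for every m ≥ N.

N = 19

At m = 18: 262144 < 268272, so the inequality fails and N ≥ 19. We prove 2^m ≥ 46m^3 for all m ≥ 19.
Base step (m = 19): 2^m = 524288 and 46m^3 = 315514, so 524288 ≥ 315514.
Inductive step: suppose the statement holds for some r ≥ 19, so 2^r ≥ 46r^3.
Then 2^(r + 1) = 2·(2^r) ≥ 2·(46r^3).
Also, for r ≥ 19 we have 2·(46r^3) ≥ 46(r+1)^3, since 2 ≥ (1 + 1/r)^3 for all r ≥ 19.
Combining, 2^(r + 1) ≥ 46(r+1)^3.
By the principle of mathematical induction, the result holds for all m ≥ 19.
Hence the smallest such N is 19.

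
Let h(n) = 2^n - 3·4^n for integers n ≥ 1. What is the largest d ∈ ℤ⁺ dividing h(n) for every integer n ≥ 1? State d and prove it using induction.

d = 2

Computing the first values: h(1) = -10 and h(2) = -44; gcd(-10, -44) = 2, so d ≤ 2.
We prove 2 | 2^n - 3·4^n for all n ≥ 1 by induction on n.
For the base case n = 1: h(1) = -10 = 2·(-5), so 2 | h(1).
Suppose the result is true for n = k, i.e. 2 | h(k). Then
h(k+1) − 4·h(k) = (2^(k+1) - 3·4^(k+1)) − 4·(2^k - 3·4^k) = (1)·2^k·(2 − 4) = (-2)·2^k. Since 2 | h(k) by the inductive hypothesis, 2 | 4·h(k); and 2 | -2 since -2 = 2·-1. Therefore 2 | h(k+1).
By the principle of mathematical induction, the result holds for all n ≥ 1.
Therefore the largest such d is 2.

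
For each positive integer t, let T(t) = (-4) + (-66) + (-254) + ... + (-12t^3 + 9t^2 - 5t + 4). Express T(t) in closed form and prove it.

T(t) = -t(3t^3 + 3t^2 + t - 3)

We claim T(t) = -t(3t^3 + 3t^2 + t - 3) for all t ≥ 1.
Base case (t = 1): T(1) = -4, and the closed form gives -4. They agree.
Suppose the result is true for t = p, so T(p) = p(-3p^3 - 3p^2 - p + 3).
Then T(p+1) = T(p) + (-12p^3 - 27p^2 - 23p - 4) = (p(-3p^3 - 3p^2 - p + 3)) + (-12p^3 - 27p^2 - 23p - 4).
Simplifying, T(p+1) = -(p + 1)(3p^3 + 12p^2 + 16p + 4) = -(p+1)(3(p+1)^3 + 3(p+1)^2 + (p+1) - 3),
which is the closed form with t = p+1.
By induction, the statement is established for all t ≥ 1.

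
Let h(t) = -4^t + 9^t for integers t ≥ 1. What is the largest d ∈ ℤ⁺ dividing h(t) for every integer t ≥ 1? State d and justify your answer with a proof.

d = 5

Computing the first values: h(1) = 5 and h(2) = 65; gcd(5, 65) = 5, so d ≤ 5.
We prove 5 | -4^t + 9^t for all t ≥ 1 by induction on t.
For the base case t = 1: h(1) = 5 = 5·(1), so 5 | h(1).
For the inductive step, assume it holds for an arbitrary p ≥ 1, i.e. 5 | h(p). Then
9^{p+1} − 4^{p+1} = 9·9^p − 4·4^p = 9·(9^p − 4^p) + (5)·4^p. The first term is divisible by 5 by the inductive hypothesis, and the second term (5)·4^p is divisible by 5 since 5 | 5. Hence 5 | h(p+1).
By induction, the statement is established for all t ≥ 1.
Therefore the largest such d is 5.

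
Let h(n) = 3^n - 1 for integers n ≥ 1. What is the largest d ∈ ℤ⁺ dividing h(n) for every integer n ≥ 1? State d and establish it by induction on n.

d = 2

Computing the first values: h(1) = 2 and h(2) = 8; gcd(2, 8) = 2, so d ≤ 2.
We prove 2 | 3^n - 1 for all n ≥ 1 by induction on n.
When n = 1: h(1) = 2 = 2·(1), so 2 | h(1).
Inductive step: suppose the statement holds for some k ≥ 1, i.e. 2 | h(k). Then
3^{k+1} − 1^{k+1} = 3·3^k − 1·1^k = 3·(3^k − 1^k) + (2)·1^k. The first term is divisible by 2 by the inductive hypothesis, and the second term (2)·1^k is divisible by 2 since 2 | 2. Hence 2 | h(k+1).
This completes the induction.
Therefore the largest such d is 2.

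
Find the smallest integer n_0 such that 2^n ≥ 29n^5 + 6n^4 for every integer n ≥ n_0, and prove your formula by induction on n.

n_0 = 30

At n = 29: 536870912 < 599067007, so the inequality fails and n_0 ≥ 30. We prove 2^n ≥ 29n^5 + 6n^4 for all n ≥ 30.
When n = 30: 2^n = 1073741824 and 29n^5 + 6n^4 = 709560000, so 1073741824 ≥ 709560000.
For the inductive step, assume it holds for an arbitrary i ≥ 30, so 2^i ≥ 29i^5 + 6i^4.
Then 2^(i + 1) = 2·(2^i) ≥ 2·(29i^5 + 6i^4).
Also, for i ≥ 30 we have 2·(29i^5 + 6i^4) ≥ 29(i+1)^5 + 6(i+1)^4, since 2·(29i^5 + 6i^4) − (29(i+1)^5 + 6(i+1)^4) = 29i^5 - 139i^4 - 314i^3 - 326i^2 - 169i - 35, which is nonnegative for all i ≥ 30.
Combining, 2^(i + 1) ≥ 29(i+1)^5 + 6(i+1)^4.
By the principle of mathematical induction, the result holds for all n ≥ 30.
Hence the smallest such n_0 is 30.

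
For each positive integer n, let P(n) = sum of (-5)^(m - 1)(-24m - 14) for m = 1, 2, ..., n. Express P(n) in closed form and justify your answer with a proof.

P(n) = (-5)^n(4n + 3) - 3

We claim P(n) = (-5)^n(4n + 3) - 3 for all n ≥ 1.
Base case (n = 1): P(1) = -38, and the closed form gives -38. They agree.
Inductive step: assume the claim holds for n = m, so P(m) = (-5)^m(4m + 3) - 3.
Then P(m+1) = P(m) + ((-5)^m(-24m - 38)) = ((-5)^m(4m + 3) - 3) + ((-5)^m(-24m - 38)).
Simplifying, P(m+1) = -20(-5)^m·m - 35(-5)^m - 3 = (-5)^(m+1)(4(m+1) + 3) - 3,
which is the closed form with n = m+1.
Hence, by induction on n, the claim holds for every n ≥ 1.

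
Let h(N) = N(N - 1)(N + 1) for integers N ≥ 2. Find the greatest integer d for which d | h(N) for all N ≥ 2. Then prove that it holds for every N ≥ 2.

Computing the first values: h(2) = 6 and h(3) = 24; gcd(6, 24) = 6, so d ≤ 6.
We prove 6 | N(N - 1)(N + 1) for all N ≥ 2 by induction on N.
Base case (N = 2): h(2) = 6 = 6·(1), so 6 | h(2).
Inductive step: suppose the statement holds for some k ≥ 2, i.e. 6 | h(k). Then
h(k+1) − h(k) = k·(k+1)·(k+2) − (k-1)·k·(k+1) = k·(k+1)·[(k+2) − (k-1)] = 3·k·(k+1). The product of 2 consecutive integers is divisible by (2)! = 2, so h(k+1) − h(k) is divisible by 3·2 = 6. By the inductive hypothesis 6 | h(k), hence 6 | h(k+1).
By the principle of mathematical induction, the result holds for all N ≥ 2.
Therefore the largest such d is 6.

d = 6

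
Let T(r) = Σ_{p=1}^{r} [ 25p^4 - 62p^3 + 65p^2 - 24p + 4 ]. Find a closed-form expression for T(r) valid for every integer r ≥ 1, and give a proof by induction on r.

We claim T(r) = r(5r^4 - 3r^3 - r^2 + 5r + 2) for all r ≥ 1.
When r = 1: T(1) = 8, and the closed form gives 8. They agree.
Inductive step: suppose the statement holds for some p ≥ 1, so T(p) = p(5p^4 - 3p^3 - p^2 + 5p + 2).
Then T(p+1) = T(p) + (25p^4 + 38p^3 + 29p^2 + 20p + 8) = (p(5p^4 - 3p^3 - p^2 + 5p + 2)) + (25p^4 + 38p^3 + 29p^2 + 20p + 8).
Simplifying, T(p+1) = (p + 1)(5p^4 + 17p^3 + 20p^2 + 14p + 8) = (p+1)(5(p+1)^4 - 3(p+1)^3 - (p+1)^2 + 5(p+1) + 2),
which is the closed form with r = p+1.
Hence, by induction on r, the claim holds for every r ≥ 1.

T(r) = r(5r^4 - 3r^3 - r^2 + 5r + 2)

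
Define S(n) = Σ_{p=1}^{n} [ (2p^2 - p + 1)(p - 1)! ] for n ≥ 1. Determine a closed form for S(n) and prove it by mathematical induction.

S(n) = (2n + 1)n! - 1

We claim S(n) = (2n + 1)n! - 1 for all n ≥ 1.
When n = 1: S(1) = 2, and the closed form gives 2. They agree.
Inductive step: assume the claim holds for n = p, so S(p) = (2p + 1)p! - 1.
Then S(p+1) = S(p) + ((2p^2 + 3p + 2)p!) = ((2p + 1)p! - 1) + ((2p^2 + 3p + 2)p!).
Simplifying, S(p+1) = (2(p+1) + 1)(p+1)! - 1,
which is the closed form with n = p+1.
By induction, the statement is established for all n ≥ 1.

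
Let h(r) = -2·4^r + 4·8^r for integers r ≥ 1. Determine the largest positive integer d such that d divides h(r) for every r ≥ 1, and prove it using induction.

Computing the first values: h(1) = 24 and h(2) = 224; gcd(24, 224) = 8, so d ≤ 8.
We prove 8 | -2·4^r + 4·8^r for all r ≥ 1 by induction on r.
Base step (r = 1): h(1) = 24 = 8·(3), so 8 | h(1).
Suppose the result is true for r = m, i.e. 8 | h(m). Then
h(m+1) − 8·h(m) = (-2·4^(m+1) + 4·8^(m+1)) − 8·(-2·4^m + 4·8^m) = (-2)·4^m·(4 − 8) = (8)·4^m. Since 8 | h(m) by the inductive hypothesis, 8 | 8·h(m); and 8 | 8 since 8 = 8·1. Therefore 8 | h(m+1).
By the principle of mathematical induction, the result holds for all r ≥ 1.
Therefore the largest such d is 8.

d = 8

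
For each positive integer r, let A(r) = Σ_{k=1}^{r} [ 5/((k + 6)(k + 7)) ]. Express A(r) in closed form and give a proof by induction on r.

A(r) = 5r/(7(r + 7))

We claim A(r) = 5r/(7(r + 7)) for all r ≥ 1.
Base step (r = 1): A(1) = 5/56, and the closed form gives 5/56. They agree.
Inductive step: suppose the statement holds for some k ≥ 1, so A(k) = 5k/(7(k + 7)).
Then A(k+1) = A(k) + (5/((k + 7)(k + 8))) = (5k/(7(k + 7))) + (5/((k + 7)(k + 8))).
Simplifying, A(k+1) = 5(k + 1)/(7(k + 8)) = 5(k+1)/(7((k+1) + 7)),
which is the closed form with r = k+1.
By the principle of mathematical induction, the result holds for all r ≥ 1.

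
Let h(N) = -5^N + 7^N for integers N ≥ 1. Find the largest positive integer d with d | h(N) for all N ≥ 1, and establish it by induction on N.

Computing the first values: h(1) = 2 and h(2) = 24; gcd(2, 24) = 2, so d ≤ 2.
We prove 2 | -5^N + 7^N for all N ≥ 1 by induction on N.
Base case (N = 1): h(1) = 2 = 2·(1), so 2 | h(1).
Inductive step: assume the claim holds for N = r, i.e. 2 | h(r). Then
7^{r+1} − 5^{r+1} = 7·7^r − 5·5^r = 7·(7^r − 5^r) + (2)·5^r. The first term is divisible by 2 by the inductive hypothesis, and the second term (2)·5^r is divisible by 2 since 2 | 2. Hence 2 | h(r+1).
By induction, the statement is established for all N ≥ 1.
Therefore the largest such d is 2.

d = 2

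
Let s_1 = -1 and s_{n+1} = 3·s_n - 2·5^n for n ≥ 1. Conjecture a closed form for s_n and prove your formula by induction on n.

Computing the first terms: s_1 = -1, s_2 = -13, s_3 = -89. This suggests s_n = 4·3^(n - 1) - 5^n.
When n = 1: the formula gives -1 = -1 = s_1.
Suppose the result is true for n = i, so s_i = 4·3^(i - 1) - 5^i.
Then s_{i+1} = 3·s_i - 2·5^i = 3·(4·3^(i - 1) - 5^i) - 2·5^i = 4·3^i - 5^(i + 1) = 4·3^((i+1) - 1) - 5^(i+1),
which is the claimed formula at n = i+1.
This completes the induction.

s_n = 4·3^(n - 1) - 5^n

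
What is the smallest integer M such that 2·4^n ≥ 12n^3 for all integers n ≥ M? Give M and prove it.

At n = 4: 512 < 768, so the inequality fails and M ≥ 5. We prove 2·4^n ≥ 12n^3 for all n ≥ 5.
Base case (n = 5): 2·4^n = 2048 and 12n^3 = 1500, so 2048 ≥ 1500.
Inductive step: assume the claim holds for n = r, so 2·4^r ≥ 12r^3.
Then 2·4^(r + 1) = 4·(2·4^r) ≥ 4·(12r^3).
Also, for r ≥ 5 we have 4·(12r^3) ≥ 12(r+1)^3, since 4 ≥ (1 + 1/r)^3 for all r ≥ 5.
Combining, 2·4^(r + 1) ≥ 12(r+1)^3.
By the principle of mathematical induction, the result holds for all n ≥ 5.
Hence the smallest such M is 5.

M = 5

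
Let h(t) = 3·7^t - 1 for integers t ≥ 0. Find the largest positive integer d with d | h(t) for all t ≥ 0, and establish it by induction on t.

d = 2

Computing the first values: h(0) = 2 and h(1) = 20; gcd(2, 20) = 2, so d ≤ 2.
We prove 2 | 3·7^t - 1 for all t ≥ 0 by induction on t.
Base case (t = 0): h(0) = 2 = 2·(1), so 2 | h(0).
For the inductive step, assume it holds for an arbitrary j ≥ 0, i.e. 2 | h(j). Then
h(j+1) = 3·7^(j+1) - 1 = 7·(3·7^j - 1) + 6 = 7·h(j) + 6. The first term is divisible by 2 by the inductive hypothesis, and 6 is divisible by 2. Hence 2 | h(j+1).
By the principle of mathematical induction, the result holds for all t ≥ 0.
Therefore the largest such d is 2.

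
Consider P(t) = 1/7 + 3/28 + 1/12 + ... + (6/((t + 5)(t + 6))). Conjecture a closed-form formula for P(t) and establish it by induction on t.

P(t) = t/(t + 6)

We claim P(t) = t/(t + 6) for all t ≥ 1.
Base step (t = 1): P(1) = 1/7, and the closed form gives 1/7. They agree.
Inductive step: assume the claim holds for t = p, so P(p) = p/(p + 6).
Then P(p+1) = P(p) + (6/((p + 6)(p + 7))) = (p/(p + 6)) + (6/((p + 6)(p + 7))).
Simplifying, P(p+1) = (p + 1)/(p + 7) = (p+1)/((p+1) + 6),
which is the closed form with t = p+1.
Hence, by induction on t, the claim holds for every t ≥ 1.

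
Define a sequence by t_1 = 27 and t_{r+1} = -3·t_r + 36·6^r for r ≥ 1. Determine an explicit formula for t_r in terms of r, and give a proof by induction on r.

Computing the first terms: t_1 = 27, t_2 = 135, t_3 = 891. This suggests t_r = -(-3)^r + 4·6^r.
When r = 1: the formula gives 27 = 27 = t_1.
For the inductive step, assume it holds for an arbitrary p ≥ 1, so t_p = -(-3)^p + 4·6^p.
Then t_{p+1} = -3·t_p + 36·6^p = -3·(-(-3)^p + 4·6^p) + 36·6^p = -(-3)^(p + 1) + 4·6^(p + 1),
which is the claimed formula at r = p+1.
By induction, the statement is established for all r ≥ 1.

t_r = -(-3)^r + 4·6^r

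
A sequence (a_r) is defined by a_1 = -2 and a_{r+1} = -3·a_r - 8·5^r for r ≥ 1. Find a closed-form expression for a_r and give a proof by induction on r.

Computing the first terms: a_1 = -2, a_2 = -34, a_3 = -98. This suggests a_r = -(-3)^r - 5^r.
Base case (r = 1): the formula gives -2 = -2 = a_1.
For the inductive step, assume it holds for an arbitrary j ≥ 1, so a_j = -(-3)^j - 5^j.
Then a_{j+1} = -3·a_j - 8·5^j = -3·(-(-3)^j - 5^j) - 8·5^j = -(-3)^(j + 1) - 5^(j + 1),
which is the claimed formula at r = j+1.
Hence, by induction on r, the claim holds for every r ≥ 1.

a_r = -(-3)^r - 5^r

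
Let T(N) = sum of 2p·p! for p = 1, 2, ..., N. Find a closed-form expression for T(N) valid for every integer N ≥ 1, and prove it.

We claim T(N) = 2(N + 1)! - 2 for all N ≥ 1.
When N = 1: T(1) = 2, and the closed form gives 2. They agree.
Inductive step: suppose the statement holds for some p ≥ 1, so T(p) = 2(p + 1)! - 2.
Then T(p+1) = T(p) + (2(p + 1)(p + 1)!) = (2(p + 1)! - 2) + (2(p + 1)(p + 1)!).
Simplifying, T(p+1) = 2((p+1) + 1)! - 2,
which is the closed form with N = p+1.
Hence, by induction on N, the claim holds for every N ≥ 1.

T(N) = 2(N + 1)! - 2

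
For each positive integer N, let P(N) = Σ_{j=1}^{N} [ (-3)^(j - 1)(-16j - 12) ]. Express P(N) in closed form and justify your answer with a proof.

P(N) = 4(-3)^N(N + 1) - 4

We claim P(N) = 4(-3)^N(N + 1) - 4 for all N ≥ 1.
Base step (N = 1): P(1) = -28, and the closed form gives -28. They agree.
Inductive step: suppose the statement holds for some j ≥ 1, so P(j) = 4(-3)^j(j + 1) - 4.
Then P(j+1) = P(j) + ((-3)^j(-16j - 28)) = (4(-3)^j(j + 1) - 4) + ((-3)^j(-16j - 28)).
Simplifying, P(j+1) = -12(-3)^j·j - 24(-3)^j - 4 = 4(-3)^(j+1)((j+1) + 1) - 4,
which is the closed form with N = j+1.
By induction, the statement is established for all N ≥ 1.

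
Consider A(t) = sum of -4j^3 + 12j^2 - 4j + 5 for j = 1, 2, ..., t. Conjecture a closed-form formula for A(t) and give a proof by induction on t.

We claim A(t) = -t(t^3 - 2t^2 - 3t - 5) for all t ≥ 1.
For the base case t = 1: A(1) = 9, and the closed form gives 9. They agree.
Inductive step: suppose the statement holds for some j ≥ 1, so A(j) = j(-j^3 + 2j^2 + 3j + 5).
Then A(j+1) = A(j) + (-4j^3 + 8j + 9) = (j(-j^3 + 2j^2 + 3j + 5)) + (-4j^3 + 8j + 9).
Simplifying, A(j+1) = -(j + 1)(j^3 + j^2 - 4j - 9) = -(j+1)((j+1)^3 - 2(j+1)^2 - 3(j+1) - 5),
which is the closed form with t = j+1.
This completes the induction.

A(t) = -t(t^3 - 2t^2 - 3t - 5)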